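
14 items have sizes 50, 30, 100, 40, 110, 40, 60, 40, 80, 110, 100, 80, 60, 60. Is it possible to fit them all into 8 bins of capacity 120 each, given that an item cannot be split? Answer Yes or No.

Total = 960; ⌈960/120⌉ = 8.
The bound of 8 does not rule out 8, but exhaustive search shows no assignment into 8 bins of capacity 120 exists — the minimum is 9.

No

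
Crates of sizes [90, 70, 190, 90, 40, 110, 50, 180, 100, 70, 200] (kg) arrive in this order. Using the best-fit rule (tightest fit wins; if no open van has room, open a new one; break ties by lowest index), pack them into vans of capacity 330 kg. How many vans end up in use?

4

  90 → van 1 (new)  [load 90/330]
  70 → van 1  [load 160/330]
  190 → van 2 (new)  [load 190/330]
  90 → van 2  [load 280/330]
  40 → van 2  [load 320/330]
  110 → van 1  [load 270/330]
  50 → van 1  [load 320/330]
  180 → van 3 (new)  [load 180/330]
  100 → van 3  [load 280/330]
  70 → van 4 (new)  [load 70/330]
  200 → van 4  [load 270/330]
4 vans opened.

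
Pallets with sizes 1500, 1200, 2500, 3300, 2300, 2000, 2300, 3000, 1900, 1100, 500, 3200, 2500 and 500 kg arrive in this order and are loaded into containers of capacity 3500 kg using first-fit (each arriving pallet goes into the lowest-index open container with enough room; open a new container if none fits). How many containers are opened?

10

  1500 → container 1 (new)  [load 1500/3500]
  1200 → container 1  [load 2700/3500]
  2500 → container 2 (new)  [load 2500/3500]
  3300 → container 3 (new)  [load 3300/3500]
  2300 → container 4 (new)  [load 2300/3500]
  2000 → container 5 (new)  [load 2000/3500]
  2300 → container 6 (new)  [load 2300/3500]
  3000 → container 7 (new)  [load 3000/3500]
  1900 → container 8 (new)  [load 1900/3500]
  1100 → container 4  [load 3400/3500]
  500 → container 1  [load 3200/3500]
  3200 → container 9 (new)  [load 3200/3500]
  2500 → container 10 (new)  [load 2500/3500]
  500 → container 2  [load 3000/3500]
10 containers opened.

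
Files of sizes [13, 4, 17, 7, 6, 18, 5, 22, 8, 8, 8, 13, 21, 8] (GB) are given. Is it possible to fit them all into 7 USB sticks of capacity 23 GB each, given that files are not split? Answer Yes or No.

Total = 158 GB; ⌈158/23⌉ = 7.
The bound of 7 does not rule out 7, but exhaustive search shows no assignment into 7 USB sticks of capacity 23 GB exists — the minimum is 8.

No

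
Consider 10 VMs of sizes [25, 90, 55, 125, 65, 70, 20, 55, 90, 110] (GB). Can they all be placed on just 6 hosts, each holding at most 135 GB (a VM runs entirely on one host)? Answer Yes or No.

A valid assignment using 6 hosts:
  host 1: 125 = 125
  host 2: 110 + 25 = 135
  host 3: 90 + 20 = 110
  host 4: 90 = 90
  host 5: 70 + 65 = 135
  host 6: 55 + 55 = 110
Every load is within 135 GB, so 6 hosts suffice.

Yes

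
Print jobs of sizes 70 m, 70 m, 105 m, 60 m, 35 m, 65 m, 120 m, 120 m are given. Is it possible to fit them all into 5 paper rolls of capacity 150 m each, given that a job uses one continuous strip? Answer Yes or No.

A valid assignment using 5 paper rolls:
  roll 1: 120 = 120
  roll 2: 120 = 120
  roll 3: 105 + 35 = 140
  roll 4: 70 + 70 = 140
  roll 5: 65 + 60 = 125
Every load is within 150 m, so 5 paper rolls suffice.

Yes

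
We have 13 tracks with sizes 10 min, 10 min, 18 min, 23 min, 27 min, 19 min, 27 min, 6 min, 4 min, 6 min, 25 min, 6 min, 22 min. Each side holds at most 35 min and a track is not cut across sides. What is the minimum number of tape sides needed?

Total = 27 + 27 + 25 + 23 + 22 + 19 + 18 + 10 + 10 + 6 + 6 + 6 + 4 = 203 min.
Lower bound: ⌈203/35⌉ = 6 tape sides.
Also, 7 tracks each exceed 35/2 min, and no two of those can share a side, so at least 7 tape sides are needed.
A packing using 7 tape sides:
  side 1: 27 + 6 = 33
  side 2: 27 + 6 = 33
  side 3: 25 + 10 = 35
  side 4: 23 + 10 = 33
  side 5: 22 + 6 + 4 = 32
  side 6: 19 = 19
  side 7: 18 = 18
This matches the lower bound, so 7 is optimal.

7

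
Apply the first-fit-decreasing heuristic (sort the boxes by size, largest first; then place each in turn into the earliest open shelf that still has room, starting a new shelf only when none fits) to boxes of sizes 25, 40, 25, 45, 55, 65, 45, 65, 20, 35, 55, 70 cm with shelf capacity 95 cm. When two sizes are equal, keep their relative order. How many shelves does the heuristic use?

Sorted descending: 70, 65, 65, 55, 55, 45, 45, 40, 35, 25, 25, 20.
  70 → shelf 1 (new)  [load 70/95]
  65 → shelf 2 (new)  [load 65/95]
  65 → shelf 3 (new)  [load 65/95]
  55 → shelf 4 (new)  [load 55/95]
  55 → shelf 5 (new)  [load 55/95]
  45 → shelf 6 (new)  [load 45/95]
  45 → shelf 6  [load 90/95]
  40 → shelf 4  [load 95/95]
  35 → shelf 5  [load 90/95]
  25 → shelf 1  [load 95/95]
  25 → shelf 2  [load 90/95]
  20 → shelf 3  [load 85/95]
6 shelves opened.

6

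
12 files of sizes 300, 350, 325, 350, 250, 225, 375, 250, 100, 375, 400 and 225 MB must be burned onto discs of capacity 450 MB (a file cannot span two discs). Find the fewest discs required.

10

Total = 400 + 375 + 375 + 350 + 350 + 325 + 300 + 250 + 250 + 225 + 225 + 100 = 3525 MB.
Lower bound: ⌈3525/450⌉ = 8 discs.
Also, 9 files each exceed 225 MB, and no two of those can share a disc, so at least 9 discs are needed.
A packing using 10 discs:
  disc 1: 400 = 400
  disc 2: 375 = 375
  disc 3: 375 = 375
  disc 4: 350 + 100 = 450
  disc 5: 350 = 350
  disc 6: 325 = 325
  disc 7: 300 = 300
  disc 8: 250 = 250
  disc 9: 250 = 250
  disc 10: 225 + 225 = 450
No arrangement into 9 discs stays within capacity, so 10 is optimal.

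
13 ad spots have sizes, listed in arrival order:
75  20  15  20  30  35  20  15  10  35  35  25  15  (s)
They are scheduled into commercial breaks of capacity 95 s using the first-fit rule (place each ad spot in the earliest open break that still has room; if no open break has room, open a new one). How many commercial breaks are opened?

4

  75 → break 1 (new)  [load 75/95]
  20 → break 1  [load 95/95]
  15 → break 2 (new)  [load 15/95]
  20 → break 2  [load 35/95]
  30 → break 2  [load 65/95]
  35 → break 3 (new)  [load 35/95]
  20 → break 2  [load 85/95]
  15 → break 3  [load 50/95]
  10 → break 2  [load 95/95]
  35 → break 3  [load 85/95]
  35 → break 4 (new)  [load 35/95]
  25 → break 4  [load 60/95]
  15 → break 4  [load 75/95]
4 commercial breaks opened.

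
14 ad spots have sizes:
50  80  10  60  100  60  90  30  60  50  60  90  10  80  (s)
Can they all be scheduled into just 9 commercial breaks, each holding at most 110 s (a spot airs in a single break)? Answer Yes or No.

A valid assignment using 9 commercial breaks:
  break 1: 100 + 10 = 110
  break 2: 90 + 10 = 100
  break 3: 90 = 90
  break 4: 80 + 30 = 110
  break 5: 80 = 80
  break 6: 60 + 50 = 110
  break 7: 60 + 50 = 110
  break 8: 60 = 60
  break 9: 60 = 60
Every load is within 110 s, so 9 commercial breaks suffice.

Yes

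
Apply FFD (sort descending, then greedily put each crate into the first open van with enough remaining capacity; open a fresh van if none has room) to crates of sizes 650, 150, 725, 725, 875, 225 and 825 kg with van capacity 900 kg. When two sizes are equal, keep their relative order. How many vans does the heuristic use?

5

Sorted descending: 875, 825, 725, 725, 650, 225, 150.
  875 → van 1 (new)  [load 875/900]
  825 → van 2 (new)  [load 825/900]
  725 → van 3 (new)  [load 725/900]
  725 → van 4 (new)  [load 725/900]
  650 → van 5 (new)  [load 650/900]
  225 → van 5  [load 875/900]
  150 → van 3  [load 875/900]
5 vans opened.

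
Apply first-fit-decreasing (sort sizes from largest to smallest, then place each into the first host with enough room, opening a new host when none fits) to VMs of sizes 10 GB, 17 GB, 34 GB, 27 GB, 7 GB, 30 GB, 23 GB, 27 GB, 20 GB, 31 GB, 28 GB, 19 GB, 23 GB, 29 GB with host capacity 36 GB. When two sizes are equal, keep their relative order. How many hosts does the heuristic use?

Sorted descending: 34, 31, 30, 29, 28, 27, 27, 23, 23, 20, 19, 17, 10, 7.
  34 → host 1 (new)  [load 34/36]
  31 → host 2 (new)  [load 31/36]
  30 → host 3 (new)  [load 30/36]
  29 → host 4 (new)  [load 29/36]
  28 → host 5 (new)  [load 28/36]
  27 → host 6 (new)  [load 27/36]
  27 → host 7 (new)  [load 27/36]
  23 → host 8 (new)  [load 23/36]
  23 → host 9 (new)  [load 23/36]
  20 → host 10 (new)  [load 20/36]
  19 → host 11 (new)  [load 19/36]
  17 → host 11  [load 36/36]
  10 → host 8  [load 33/36]
  7 → host 4  [load 36/36]
11 hosts opened.

11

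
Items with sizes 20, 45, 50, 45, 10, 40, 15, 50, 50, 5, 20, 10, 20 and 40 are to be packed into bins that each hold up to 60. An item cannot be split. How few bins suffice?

Total = 50 + 50 + 50 + 45 + 45 + 40 + 40 + 20 + 20 + 20 + 15 + 10 + 10 + 5 = 420.
Lower bound: ⌈420/60⌉ = 7 bins.
A packing using 8 bins:
  bin 1: 50 + 10 = 60
  bin 2: 50 + 10 = 60
  bin 3: 50 + 5 = 55
  bin 4: 45 + 15 = 60
  bin 5: 45 = 45
  bin 6: 40 + 20 = 60
  bin 7: 40 + 20 = 60
  bin 8: 20 = 20
No arrangement into 7 bins stays within capacity, so 8 is optimal.

8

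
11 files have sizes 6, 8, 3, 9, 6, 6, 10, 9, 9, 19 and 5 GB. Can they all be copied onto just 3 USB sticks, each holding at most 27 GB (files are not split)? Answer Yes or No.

No

Total = 90 GB; ⌈90/27⌉ = 4.
At least 4 USB sticks are required, but only 3 are allowed.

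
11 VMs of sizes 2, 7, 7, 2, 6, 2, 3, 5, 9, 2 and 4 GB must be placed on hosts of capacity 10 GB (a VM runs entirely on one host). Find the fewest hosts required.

Total = 9 + 7 + 7 + 6 + 5 + 4 + 3 + 2 + 2 + 2 + 2 = 49 GB.
Lower bound: ⌈49/10⌉ = 5 hosts.
A packing using 6 hosts:
  host 1: 9 = 9
  host 2: 7 + 3 = 10
  host 3: 7 + 2 = 9
  host 4: 6 + 4 = 10
  host 5: 5 + 2 + 2 = 9
  host 6: 2 = 2
No arrangement into 5 hosts stays within capacity, so 6 is optimal.

6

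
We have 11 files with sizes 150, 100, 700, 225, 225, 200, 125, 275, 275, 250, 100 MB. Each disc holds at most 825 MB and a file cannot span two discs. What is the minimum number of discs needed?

Total = 700 + 275 + 275 + 250 + 225 + 225 + 200 + 150 + 125 + 100 + 100 = 2625 MB.
Lower bound: ⌈2625/825⌉ = 4 discs.
A packing using 4 discs:
  disc 1: 700 + 125 = 825
  disc 2: 275 + 275 + 250 = 800
  disc 3: 225 + 225 + 200 + 150 = 800
  disc 4: 100 + 100 = 200
This matches the lower bound, so 4 is optimal.

4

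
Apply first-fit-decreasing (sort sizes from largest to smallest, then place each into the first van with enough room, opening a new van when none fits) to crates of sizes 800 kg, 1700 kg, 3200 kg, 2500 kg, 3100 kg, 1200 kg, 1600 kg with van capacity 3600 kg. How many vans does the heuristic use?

Sorted descending: 3200, 3100, 2500, 1700, 1600, 1200, 800.
  3200 → van 1 (new)  [load 3200/3600]
  3100 → van 2 (new)  [load 3100/3600]
  2500 → van 3 (new)  [load 2500/3600]
  1700 → van 4 (new)  [load 1700/3600]
  1600 → van 4  [load 3300/3600]
  1200 → van 5 (new)  [load 1200/3600]
  800 → van 3  [load 3300/3600]
5 vans opened.

5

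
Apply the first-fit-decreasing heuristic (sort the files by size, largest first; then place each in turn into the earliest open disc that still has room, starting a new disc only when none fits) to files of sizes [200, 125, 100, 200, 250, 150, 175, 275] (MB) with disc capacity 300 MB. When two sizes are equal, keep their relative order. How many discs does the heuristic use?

6

Sorted descending: 275, 250, 200, 200, 175, 150, 125, 100.
  275 → disc 1 (new)  [load 275/300]
  250 → disc 2 (new)  [load 250/300]
  200 → disc 3 (new)  [load 200/300]
  200 → disc 4 (new)  [load 200/300]
  175 → disc 5 (new)  [load 175/300]
  150 → disc 6 (new)  [load 150/300]
  125 → disc 5  [load 300/300]
  100 → disc 3  [load 300/300]
6 discs opened.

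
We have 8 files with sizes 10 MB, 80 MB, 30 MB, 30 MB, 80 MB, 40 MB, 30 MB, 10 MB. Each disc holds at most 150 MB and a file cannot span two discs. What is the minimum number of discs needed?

Total = 80 + 80 + 40 + 30 + 30 + 30 + 10 + 10 = 310 MB.
Lower bound: ⌈310/150⌉ = 3 discs.
A packing using 3 discs:
  disc 1: 80 + 40 + 30 = 150
  disc 2: 80 + 30 + 30 + 10 = 150
  disc 3: 10 = 10
This matches the lower bound, so 3 is optimal.

3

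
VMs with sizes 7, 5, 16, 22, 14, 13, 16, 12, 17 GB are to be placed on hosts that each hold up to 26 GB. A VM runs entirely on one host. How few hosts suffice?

Total = 22 + 17 + 16 + 16 + 14 + 13 + 12 + 7 + 5 = 122 GB.
Lower bound: ⌈122/26⌉ = 5 hosts.
A packing using 6 hosts:
  host 1: 22 = 22
  host 2: 17 + 7 = 24
  host 3: 16 + 5 = 21
  host 4: 16 = 16
  host 5: 14 + 12 = 26
  host 6: 13 = 13
No arrangement into 5 hosts stays within capacity, so 6 is optimal.

6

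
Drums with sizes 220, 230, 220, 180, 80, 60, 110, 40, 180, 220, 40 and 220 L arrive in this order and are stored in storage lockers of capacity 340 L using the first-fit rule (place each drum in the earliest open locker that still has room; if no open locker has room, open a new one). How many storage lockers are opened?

7

  220 → locker 1 (new)  [load 220/340]
  230 → locker 2 (new)  [load 230/340]
  220 → locker 3 (new)  [load 220/340]
  180 → locker 4 (new)  [load 180/340]
  80 → locker 1  [load 300/340]
  60 → locker 2  [load 290/340]
  110 → locker 3  [load 330/340]
  40 → locker 1  [load 340/340]
  180 → locker 5 (new)  [load 180/340]
  220 → locker 6 (new)  [load 220/340]
  40 → locker 2  [load 330/340]
  220 → locker 7 (new)  [load 220/340]
7 storage lockers opened.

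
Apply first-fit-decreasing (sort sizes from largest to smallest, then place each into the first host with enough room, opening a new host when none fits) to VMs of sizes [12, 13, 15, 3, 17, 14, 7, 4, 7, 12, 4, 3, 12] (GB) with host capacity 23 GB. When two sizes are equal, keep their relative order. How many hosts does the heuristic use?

7

Sorted descending: 17, 15, 14, 13, 12, 12, 12, 7, 7, 4, 4, 3, 3.
  17 → host 1 (new)  [load 17/23]
  15 → host 2 (new)  [load 15/23]
  14 → host 3 (new)  [load 14/23]
  13 → host 4 (new)  [load 13/23]
  12 → host 5 (new)  [load 12/23]
  12 → host 6 (new)  [load 12/23]
  12 → host 7 (new)  [load 12/23]
  7 → host 2  [load 22/23]
  7 → host 3  [load 21/23]
  4 → host 1  [load 21/23]
  4 → host 4  [load 17/23]
  3 → host 4  [load 20/23]
  3 → host 4  [load 23/23]
7 hosts opened.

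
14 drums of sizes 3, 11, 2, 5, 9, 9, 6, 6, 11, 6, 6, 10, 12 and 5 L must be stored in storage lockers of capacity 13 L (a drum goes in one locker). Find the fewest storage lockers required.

9

Total = 12 + 11 + 11 + 10 + 9 + 9 + 6 + 6 + 6 + 6 + 5 + 5 + 3 + 2 = 101 L.
Lower bound: ⌈101/13⌉ = 8 storage lockers.
A packing using 9 storage lockers:
  locker 1: 12 = 12
  locker 2: 11 + 2 = 13
  locker 3: 11 = 11
  locker 4: 10 + 3 = 13
  locker 5: 9 = 9
  locker 6: 9 = 9
  locker 7: 6 + 6 = 12
  locker 8: 6 + 6 = 12
  locker 9: 5 + 5 = 10
No arrangement into 8 storage lockers stays within capacity, so 9 is optimal.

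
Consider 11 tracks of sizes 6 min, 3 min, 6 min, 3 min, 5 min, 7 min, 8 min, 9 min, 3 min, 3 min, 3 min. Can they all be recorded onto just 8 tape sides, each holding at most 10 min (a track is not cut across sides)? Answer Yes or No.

A valid assignment using 7 tape sides:
  side 1: 9 = 9
  side 2: 8 = 8
  side 3: 7 + 3 = 10
  side 4: 6 + 3 = 9
  side 5: 6 + 3 = 9
  side 6: 5 + 3 = 8
  side 7: 3 = 3
That uses only 7 ≤ 8, so 8 tape sides are enough.

Yes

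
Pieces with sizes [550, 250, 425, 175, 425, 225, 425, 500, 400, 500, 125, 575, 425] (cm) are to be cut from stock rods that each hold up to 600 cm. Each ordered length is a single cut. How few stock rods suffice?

Total = 575 + 550 + 500 + 500 + 425 + 425 + 425 + 425 + 400 + 250 + 225 + 175 + 125 = 5000 cm.
Lower bound: ⌈5000/600⌉ = 9 stock rods.
A packing using 10 stock rods:
  stock rod 1: 575 = 575
  stock rod 2: 550 = 550
  stock rod 3: 500 = 500
  stock rod 4: 500 = 500
  stock rod 5: 425 + 175 = 600
  stock rod 6: 425 + 125 = 550
  stock rod 7: 425 = 425
  stock rod 8: 425 = 425
  stock rod 9: 400 = 400
  stock rod 10: 250 + 225 = 475
No arrangement into 9 stock rods stays within capacity, so 10 is optimal.

10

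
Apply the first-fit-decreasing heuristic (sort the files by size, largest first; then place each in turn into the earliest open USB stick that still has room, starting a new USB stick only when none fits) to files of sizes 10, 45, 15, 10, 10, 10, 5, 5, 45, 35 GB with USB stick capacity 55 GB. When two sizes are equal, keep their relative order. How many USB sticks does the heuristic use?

4

Sorted descending: 45, 45, 35, 15, 10, 10, 10, 10, 5, 5.
  45 → USB stick 1 (new)  [load 45/55]
  45 → USB stick 2 (new)  [load 45/55]
  35 → USB stick 3 (new)  [load 35/55]
  15 → USB stick 3  [load 50/55]
  10 → USB stick 1  [load 55/55]
  10 → USB stick 2  [load 55/55]
  10 → USB stick 4 (new)  [load 10/55]
  10 → USB stick 4  [load 20/55]
  5 → USB stick 3  [load 55/55]
  5 → USB stick 4  [load 25/55]
4 USB sticks opened.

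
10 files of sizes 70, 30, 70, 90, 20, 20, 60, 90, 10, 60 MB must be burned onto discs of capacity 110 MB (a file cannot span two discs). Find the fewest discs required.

Total = 90 + 90 + 70 + 70 + 60 + 60 + 30 + 20 + 20 + 10 = 520 MB.
Lower bound: ⌈520/110⌉ = 5 discs.
Also, 6 files each exceed 55 MB, and no two of those can share a disc, so at least 6 discs are needed.
A packing using 6 discs:
  disc 1: 90 + 20 = 110
  disc 2: 90 + 20 = 110
  disc 3: 70 + 30 + 10 = 110
  disc 4: 70 = 70
  disc 5: 60 = 60
  disc 6: 60 = 60
This matches the lower bound, so 6 is optimal.

6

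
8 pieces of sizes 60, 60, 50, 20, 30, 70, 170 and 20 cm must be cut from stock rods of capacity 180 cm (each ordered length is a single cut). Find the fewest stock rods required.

Total = 170 + 70 + 60 + 60 + 50 + 30 + 20 + 20 = 480 cm.
Lower bound: ⌈480/180⌉ = 3 stock rods.
A packing using 3 stock rods:
  stock rod 1: 170 = 170
  stock rod 2: 70 + 60 + 50 = 180
  stock rod 3: 60 + 30 + 20 + 20 = 130
This matches the lower bound, so 3 is optimal.

3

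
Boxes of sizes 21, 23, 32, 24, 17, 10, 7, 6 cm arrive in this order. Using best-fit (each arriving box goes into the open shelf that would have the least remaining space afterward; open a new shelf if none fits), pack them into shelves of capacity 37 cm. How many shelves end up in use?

  21 → shelf 1 (new)  [load 21/37]
  23 → shelf 2 (new)  [load 23/37]
  32 → shelf 3 (new)  [load 32/37]
  24 → shelf 4 (new)  [load 24/37]
  17 → shelf 5 (new)  [load 17/37]
  10 → shelf 4  [load 34/37]
  7 → shelf 2  [load 30/37]
  6 → shelf 2  [load 36/37]
5 shelves opened.

5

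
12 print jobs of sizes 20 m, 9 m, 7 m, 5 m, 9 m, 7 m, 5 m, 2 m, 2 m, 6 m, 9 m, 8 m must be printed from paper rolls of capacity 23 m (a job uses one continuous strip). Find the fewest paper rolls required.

4

Total = 20 + 9 + 9 + 9 + 8 + 7 + 7 + 6 + 5 + 5 + 2 + 2 = 89 m.
Lower bound: ⌈89/23⌉ = 4 paper rolls.
A packing using 4 paper rolls:
  roll 1: 20 + 2 = 22
  roll 2: 9 + 9 + 5 = 23
  roll 3: 9 + 8 + 6 = 23
  roll 4: 7 + 7 + 5 + 2 = 21
This matches the lower bound, so 4 is optimal.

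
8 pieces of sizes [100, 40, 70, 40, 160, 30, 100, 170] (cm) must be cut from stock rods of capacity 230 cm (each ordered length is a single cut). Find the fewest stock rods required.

Total = 170 + 160 + 100 + 100 + 70 + 40 + 40 + 30 = 710 cm.
Lower bound: ⌈710/230⌉ = 4 stock rods.
A packing using 4 stock rods:
  stock rod 1: 170 + 40 = 210
  stock rod 2: 160 + 70 = 230
  stock rod 3: 100 + 100 + 30 = 230
  stock rod 4: 40 = 40
This matches the lower bound, so 4 is optimal.

4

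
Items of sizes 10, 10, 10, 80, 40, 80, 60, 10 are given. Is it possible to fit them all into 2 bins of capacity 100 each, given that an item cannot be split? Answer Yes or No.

No

Total = 300; ⌈300/100⌉ = 3.
At least 3 bins are required, but only 2 are allowed.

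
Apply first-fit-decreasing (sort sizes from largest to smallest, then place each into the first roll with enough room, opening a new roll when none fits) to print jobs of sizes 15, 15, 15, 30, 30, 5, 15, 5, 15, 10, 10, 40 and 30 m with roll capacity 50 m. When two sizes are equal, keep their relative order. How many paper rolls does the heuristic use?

5

Sorted descending: 40, 30, 30, 30, 15, 15, 15, 15, 15, 10, 10, 5, 5.
  40 → roll 1 (new)  [load 40/50]
  30 → roll 2 (new)  [load 30/50]
  30 → roll 3 (new)  [load 30/50]
  30 → roll 4 (new)  [load 30/50]
  15 → roll 2  [load 45/50]
  15 → roll 3  [load 45/50]
  15 → roll 4  [load 45/50]
  15 → roll 5 (new)  [load 15/50]
  15 → roll 5  [load 30/50]
  10 → roll 1  [load 50/50]
  10 → roll 5  [load 40/50]
  5 → roll 2  [load 50/50]
  5 → roll 3  [load 50/50]
5 paper rolls opened.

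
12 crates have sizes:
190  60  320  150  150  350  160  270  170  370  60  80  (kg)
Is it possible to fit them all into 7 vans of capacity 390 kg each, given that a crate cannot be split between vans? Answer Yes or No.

A valid assignment using 7 vans:
  van 1: 370 = 370
  van 2: 350 = 350
  van 3: 320 + 60 = 380
  van 4: 270 + 80 = 350
  van 5: 190 + 170 = 360
  van 6: 160 + 150 + 60 = 370
  van 7: 150 = 150
Every load is within 390 kg, so 7 vans suffice.

Yes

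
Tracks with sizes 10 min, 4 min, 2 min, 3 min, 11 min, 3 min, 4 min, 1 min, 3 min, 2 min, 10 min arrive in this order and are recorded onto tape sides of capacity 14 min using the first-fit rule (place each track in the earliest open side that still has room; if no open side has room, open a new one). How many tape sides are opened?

4

  10 → side 1 (new)  [load 10/14]
  4 → side 1  [load 14/14]
  2 → side 2 (new)  [load 2/14]
  3 → side 2  [load 5/14]
  11 → side 3 (new)  [load 11/14]
  3 → side 2  [load 8/14]
  4 → side 2  [load 12/14]
  1 → side 2  [load 13/14]
  3 → side 3  [load 14/14]
  2 → side 4 (new)  [load 2/14]
  10 → side 4  [load 12/14]
4 tape sides opened.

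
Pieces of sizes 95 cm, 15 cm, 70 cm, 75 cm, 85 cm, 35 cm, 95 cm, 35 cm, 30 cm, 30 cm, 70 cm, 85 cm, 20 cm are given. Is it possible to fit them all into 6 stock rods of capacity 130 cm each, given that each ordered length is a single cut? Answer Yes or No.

No

Total = 740 cm; ⌈740/130⌉ = 6.
7 pieces each exceed half the capacity and cannot share a stock rod, forcing at least 7 stock rods.
At least 7 stock rods are required, but only 6 are allowed.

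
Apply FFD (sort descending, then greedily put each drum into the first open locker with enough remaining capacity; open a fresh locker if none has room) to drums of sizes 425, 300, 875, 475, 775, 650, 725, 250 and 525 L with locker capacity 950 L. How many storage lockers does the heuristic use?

Sorted descending: 875, 775, 725, 650, 525, 475, 425, 300, 250.
  875 → locker 1 (new)  [load 875/950]
  775 → locker 2 (new)  [load 775/950]
  725 → locker 3 (new)  [load 725/950]
  650 → locker 4 (new)  [load 650/950]
  525 → locker 5 (new)  [load 525/950]
  475 → locker 6 (new)  [load 475/950]
  425 → locker 5  [load 950/950]
  300 → locker 4  [load 950/950]
  250 → locker 6  [load 725/950]
6 storage lockers opened.

6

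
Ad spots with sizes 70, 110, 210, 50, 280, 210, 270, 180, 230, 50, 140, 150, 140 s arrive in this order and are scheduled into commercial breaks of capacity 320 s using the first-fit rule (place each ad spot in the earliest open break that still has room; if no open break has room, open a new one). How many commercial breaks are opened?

  70 → break 1 (new)  [load 70/320]
  110 → break 1  [load 180/320]
  210 → break 2 (new)  [load 210/320]
  50 → break 1  [load 230/320]
  280 → break 3 (new)  [load 280/320]
  210 → break 4 (new)  [load 210/320]
  270 → break 5 (new)  [load 270/320]
  180 → break 6 (new)  [load 180/320]
  230 → break 7 (new)  [load 230/320]
  50 → break 1  [load 280/320]
  140 → break 6  [load 320/320]
  150 → break 8 (new)  [load 150/320]
  140 → break 8  [load 290/320]
8 commercial breaks opened.

8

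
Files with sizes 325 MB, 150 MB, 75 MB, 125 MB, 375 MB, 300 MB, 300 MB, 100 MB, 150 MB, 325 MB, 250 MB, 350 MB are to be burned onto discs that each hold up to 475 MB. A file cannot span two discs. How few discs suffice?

7

Total = 375 + 350 + 325 + 325 + 300 + 300 + 250 + 150 + 150 + 125 + 100 + 75 = 2825 MB.
Lower bound: ⌈2825/475⌉ = 6 discs.
Also, 7 files each exceed 475/2 MB, and no two of those can share a disc, so at least 7 discs are needed.
A packing using 7 discs:
  disc 1: 375 + 100 = 475
  disc 2: 350 + 125 = 475
  disc 3: 325 + 150 = 475
  disc 4: 325 + 150 = 475
  disc 5: 300 + 75 = 375
  disc 6: 300 = 300
  disc 7: 250 = 250
This matches the lower bound, so 7 is optimal.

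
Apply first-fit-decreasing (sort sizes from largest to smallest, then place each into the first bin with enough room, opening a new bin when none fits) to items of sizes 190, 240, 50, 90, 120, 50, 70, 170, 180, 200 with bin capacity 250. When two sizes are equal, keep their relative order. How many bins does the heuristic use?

6

Sorted descending: 240, 200, 190, 180, 170, 120, 90, 70, 50, 50.
  240 → bin 1 (new)  [load 240/250]
  200 → bin 2 (new)  [load 200/250]
  190 → bin 3 (new)  [load 190/250]
  180 → bin 4 (new)  [load 180/250]
  170 → bin 5 (new)  [load 170/250]
  120 → bin 6 (new)  [load 120/250]
  90 → bin 6  [load 210/250]
  70 → bin 4  [load 250/250]
  50 → bin 2  [load 250/250]
  50 → bin 3  [load 240/250]
6 bins opened.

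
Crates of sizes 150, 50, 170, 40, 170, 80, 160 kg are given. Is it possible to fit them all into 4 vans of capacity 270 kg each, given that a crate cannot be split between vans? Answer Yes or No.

Yes

A valid assignment using 4 vans:
  van 1: 170 + 80 = 250
  van 2: 170 + 50 + 40 = 260
  van 3: 160 = 160
  van 4: 150 = 150
Every load is within 270 kg, so 4 vans suffice.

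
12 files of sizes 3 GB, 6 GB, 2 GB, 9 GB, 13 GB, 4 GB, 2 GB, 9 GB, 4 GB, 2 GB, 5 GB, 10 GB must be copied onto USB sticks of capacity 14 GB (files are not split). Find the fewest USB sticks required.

5

Total = 13 + 10 + 9 + 9 + 6 + 5 + 4 + 4 + 3 + 2 + 2 + 2 = 69 GB.
Lower bound: ⌈69/14⌉ = 5 USB sticks.
A packing using 5 USB sticks:
  USB stick 1: 13 = 13
  USB stick 2: 10 + 4 = 14
  USB stick 3: 9 + 5 = 14
  USB stick 4: 9 + 3 + 2 = 14
  USB stick 5: 6 + 4 + 2 + 2 = 14
This matches the lower bound, so 5 is optimal.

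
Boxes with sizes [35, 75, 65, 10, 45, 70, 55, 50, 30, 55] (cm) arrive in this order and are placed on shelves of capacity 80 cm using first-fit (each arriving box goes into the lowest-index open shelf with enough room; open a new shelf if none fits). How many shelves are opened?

  35 → shelf 1 (new)  [load 35/80]
  75 → shelf 2 (new)  [load 75/80]
  65 → shelf 3 (new)  [load 65/80]
  10 → shelf 1  [load 45/80]
  45 → shelf 4 (new)  [load 45/80]
  70 → shelf 5 (new)  [load 70/80]
  55 → shelf 6 (new)  [load 55/80]
  50 → shelf 7 (new)  [load 50/80]
  30 → shelf 1  [load 75/80]
  55 → shelf 8 (new)  [load 55/80]
8 shelves opened.

8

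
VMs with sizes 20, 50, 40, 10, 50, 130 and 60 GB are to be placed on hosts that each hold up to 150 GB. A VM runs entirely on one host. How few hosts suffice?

Total = 130 + 60 + 50 + 50 + 40 + 20 + 10 = 360 GB.
Lower bound: ⌈360/150⌉ = 3 hosts.
A packing using 3 hosts:
  host 1: 130 + 20 = 150
  host 2: 60 + 50 + 40 = 150
  host 3: 50 + 10 = 60
This matches the lower bound, so 3 is optimal.

3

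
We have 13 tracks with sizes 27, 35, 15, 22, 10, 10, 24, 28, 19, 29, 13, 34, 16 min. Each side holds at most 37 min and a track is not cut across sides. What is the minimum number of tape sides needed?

9

Total = 35 + 34 + 29 + 28 + 27 + 24 + 22 + 19 + 16 + 15 + 13 + 10 + 10 = 282 min.
Lower bound: ⌈282/37⌉ = 8 tape sides.
A packing using 9 tape sides:
  side 1: 35 = 35
  side 2: 34 = 34
  side 3: 29 = 29
  side 4: 28 = 28
  side 5: 27 + 10 = 37
  side 6: 24 + 13 = 37
  side 7: 22 + 15 = 37
  side 8: 19 + 16 = 35
  side 9: 10 = 10
No arrangement into 8 tape sides stays within capacity, so 9 is optimal.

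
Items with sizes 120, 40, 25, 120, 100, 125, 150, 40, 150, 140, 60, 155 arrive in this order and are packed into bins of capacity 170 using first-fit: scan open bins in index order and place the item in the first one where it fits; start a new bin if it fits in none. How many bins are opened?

  120 → bin 1 (new)  [load 120/170]
  40 → bin 1  [load 160/170]
  25 → bin 2 (new)  [load 25/170]
  120 → bin 2  [load 145/170]
  100 → bin 3 (new)  [load 100/170]
  125 → bin 4 (new)  [load 125/170]
  150 → bin 5 (new)  [load 150/170]
  40 → bin 3  [load 140/170]
  150 → bin 6 (new)  [load 150/170]
  140 → bin 7 (new)  [load 140/170]
  60 → bin 8 (new)  [load 60/170]
  155 → bin 9 (new)  [load 155/170]
9 bins opened.

9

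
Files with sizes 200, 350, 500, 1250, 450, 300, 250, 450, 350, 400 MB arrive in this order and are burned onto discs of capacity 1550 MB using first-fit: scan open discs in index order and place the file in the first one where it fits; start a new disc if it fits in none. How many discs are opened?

3

  200 → disc 1 (new)  [load 200/1550]
  350 → disc 1  [load 550/1550]
  500 → disc 1  [load 1050/1550]
  1250 → disc 2 (new)  [load 1250/1550]
  450 → disc 1  [load 1500/1550]
  300 → disc 2  [load 1550/1550]
  250 → disc 3 (new)  [load 250/1550]
  450 → disc 3  [load 700/1550]
  350 → disc 3  [load 1050/1550]
  400 → disc 3  [load 1450/1550]
3 discs opened.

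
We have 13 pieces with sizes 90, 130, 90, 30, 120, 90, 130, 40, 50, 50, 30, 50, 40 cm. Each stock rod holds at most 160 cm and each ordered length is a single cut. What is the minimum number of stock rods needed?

Total = 130 + 130 + 120 + 90 + 90 + 90 + 50 + 50 + 50 + 40 + 40 + 30 + 30 = 940 cm.
Lower bound: ⌈940/160⌉ = 6 stock rods.
A packing using 7 stock rods:
  stock rod 1: 130 + 30 = 160
  stock rod 2: 130 + 30 = 160
  stock rod 3: 120 + 40 = 160
  stock rod 4: 90 + 50 = 140
  stock rod 5: 90 + 50 = 140
  stock rod 6: 90 + 50 = 140
  stock rod 7: 40 = 40
No arrangement into 6 stock rods stays within capacity, so 7 is optimal.

7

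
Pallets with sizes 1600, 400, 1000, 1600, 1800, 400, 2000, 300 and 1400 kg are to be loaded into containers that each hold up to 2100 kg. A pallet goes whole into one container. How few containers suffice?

6

Total = 2000 + 1800 + 1600 + 1600 + 1400 + 1000 + 400 + 400 + 300 = 10500 kg.
Lower bound: ⌈10500/2100⌉ = 5 containers.
A packing using 6 containers:
  container 1: 2000 = 2000
  container 2: 1800 + 300 = 2100
  container 3: 1600 + 400 = 2000
  container 4: 1600 + 400 = 2000
  container 5: 1400 = 1400
  container 6: 1000 = 1000
No arrangement into 5 containers stays within capacity, so 6 is optimal.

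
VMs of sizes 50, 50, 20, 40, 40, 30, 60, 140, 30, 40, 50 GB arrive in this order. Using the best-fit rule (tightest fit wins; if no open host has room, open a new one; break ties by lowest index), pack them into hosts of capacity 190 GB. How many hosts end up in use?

  50 → host 1 (new)  [load 50/190]
  50 → host 1  [load 100/190]
  20 → host 1  [load 120/190]
  40 → host 1  [load 160/190]
  40 → host 2 (new)  [load 40/190]
  30 → host 1  [load 190/190]
  60 → host 2  [load 100/190]
  140 → host 3 (new)  [load 140/190]
  30 → host 3  [load 170/190]
  40 → host 2  [load 140/190]
  50 → host 2  [load 190/190]
3 hosts opened.

3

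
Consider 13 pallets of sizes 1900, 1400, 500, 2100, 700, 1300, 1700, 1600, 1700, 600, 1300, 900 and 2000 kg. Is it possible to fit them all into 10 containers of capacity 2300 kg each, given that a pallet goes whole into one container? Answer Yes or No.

Yes

A valid assignment using 9 containers:
  container 1: 2100 = 2100
  container 2: 2000 = 2000
  container 3: 1900 = 1900
  container 4: 1700 + 600 = 2300
  container 5: 1700 + 500 = 2200
  container 6: 1600 + 700 = 2300
  container 7: 1400 + 900 = 2300
  container 8: 1300 = 1300
  container 9: 1300 = 1300
That uses only 9 ≤ 10, so 10 containers are enough.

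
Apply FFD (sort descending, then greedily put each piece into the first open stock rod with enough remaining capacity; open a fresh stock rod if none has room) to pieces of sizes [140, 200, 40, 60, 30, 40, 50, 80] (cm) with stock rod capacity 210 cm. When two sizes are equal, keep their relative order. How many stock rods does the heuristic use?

Sorted descending: 200, 140, 80, 60, 50, 40, 40, 30.
  200 → stock rod 1 (new)  [load 200/210]
  140 → stock rod 2 (new)  [load 140/210]
  80 → stock rod 3 (new)  [load 80/210]
  60 → stock rod 2  [load 200/210]
  50 → stock rod 3  [load 130/210]
  40 → stock rod 3  [load 170/210]
  40 → stock rod 3  [load 210/210]
  30 → stock rod 4 (new)  [load 30/210]
4 stock rods opened.

4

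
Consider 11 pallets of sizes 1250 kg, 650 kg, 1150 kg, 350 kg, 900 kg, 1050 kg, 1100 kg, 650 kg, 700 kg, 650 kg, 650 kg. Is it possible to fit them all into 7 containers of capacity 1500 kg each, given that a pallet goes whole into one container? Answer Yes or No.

Total = 9100 kg; ⌈9100/1500⌉ = 7.
The bound of 7 does not rule out 7, but exhaustive search shows no assignment into 7 containers of capacity 1500 kg exists — the minimum is 8.

No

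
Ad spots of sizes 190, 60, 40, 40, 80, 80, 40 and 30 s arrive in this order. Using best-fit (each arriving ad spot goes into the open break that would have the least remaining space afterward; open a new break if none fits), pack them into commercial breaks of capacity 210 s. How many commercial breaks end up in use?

  190 → break 1 (new)  [load 190/210]
  60 → break 2 (new)  [load 60/210]
  40 → break 2  [load 100/210]
  40 → break 2  [load 140/210]
  80 → break 3 (new)  [load 80/210]
  80 → break 3  [load 160/210]
  40 → break 3  [load 200/210]
  30 → break 2  [load 170/210]
3 commercial breaks opened.

3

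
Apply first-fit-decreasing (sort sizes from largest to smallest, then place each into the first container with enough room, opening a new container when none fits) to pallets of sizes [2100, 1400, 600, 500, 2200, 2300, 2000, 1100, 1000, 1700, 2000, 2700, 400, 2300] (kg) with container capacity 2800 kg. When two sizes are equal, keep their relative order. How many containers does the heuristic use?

Sorted descending: 2700, 2300, 2300, 2200, 2100, 2000, 2000, 1700, 1400, 1100, 1000, 600, 500, 400.
  2700 → container 1 (new)  [load 2700/2800]
  2300 → container 2 (new)  [load 2300/2800]
  2300 → container 3 (new)  [load 2300/2800]
  2200 → container 4 (new)  [load 2200/2800]
  2100 → container 5 (new)  [load 2100/2800]
  2000 → container 6 (new)  [load 2000/2800]
  2000 → container 7 (new)  [load 2000/2800]
  1700 → container 8 (new)  [load 1700/2800]
  1400 → container 9 (new)  [load 1400/2800]
  1100 → container 8  [load 2800/2800]
  1000 → container 9  [load 2400/2800]
  600 → container 4  [load 2800/2800]
  500 → container 2  [load 2800/2800]
  400 → container 3  [load 2700/2800]
9 containers opened.

9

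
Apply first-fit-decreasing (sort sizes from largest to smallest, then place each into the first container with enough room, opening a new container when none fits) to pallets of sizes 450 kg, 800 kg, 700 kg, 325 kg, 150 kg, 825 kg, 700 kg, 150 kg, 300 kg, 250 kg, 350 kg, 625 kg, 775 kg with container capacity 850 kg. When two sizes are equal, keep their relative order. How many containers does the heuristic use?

Sorted descending: 825, 800, 775, 700, 700, 625, 450, 350, 325, 300, 250, 150, 150.
  825 → container 1 (new)  [load 825/850]
  800 → container 2 (new)  [load 800/850]
  775 → container 3 (new)  [load 775/850]
  700 → container 4 (new)  [load 700/850]
  700 → container 5 (new)  [load 700/850]
  625 → container 6 (new)  [load 625/850]
  450 → container 7 (new)  [load 450/850]
  350 → container 7  [load 800/850]
  325 → container 8 (new)  [load 325/850]
  300 → container 8  [load 625/850]
  250 → container 9 (new)  [load 250/850]
  150 → container 4  [load 850/850]
  150 → container 5  [load 850/850]
9 containers opened.

9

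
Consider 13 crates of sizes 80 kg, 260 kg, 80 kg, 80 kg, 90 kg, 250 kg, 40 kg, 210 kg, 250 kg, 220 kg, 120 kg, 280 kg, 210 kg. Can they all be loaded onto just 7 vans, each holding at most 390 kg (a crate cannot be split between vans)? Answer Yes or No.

A valid assignment using 7 vans:
  van 1: 280 + 90 = 370
  van 2: 260 + 120 = 380
  van 3: 250 + 80 + 40 = 370
  van 4: 250 + 80 = 330
  van 5: 220 + 80 = 300
  van 6: 210 = 210
  van 7: 210 = 210
Every load is within 390 kg, so 7 vans suffice.

Yes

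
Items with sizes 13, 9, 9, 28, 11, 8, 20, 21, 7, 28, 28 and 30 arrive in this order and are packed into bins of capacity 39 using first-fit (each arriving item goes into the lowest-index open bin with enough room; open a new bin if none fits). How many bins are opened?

  13 → bin 1 (new)  [load 13/39]
  9 → bin 1  [load 22/39]
  9 → bin 1  [load 31/39]
  28 → bin 2 (new)  [load 28/39]
  11 → bin 2  [load 39/39]
  8 → bin 1  [load 39/39]
  20 → bin 3 (new)  [load 20/39]
  21 → bin 4 (new)  [load 21/39]
  7 → bin 3  [load 27/39]
  28 → bin 5 (new)  [load 28/39]
  28 → bin 6 (new)  [load 28/39]
  30 → bin 7 (new)  [load 30/39]
7 bins opened.

7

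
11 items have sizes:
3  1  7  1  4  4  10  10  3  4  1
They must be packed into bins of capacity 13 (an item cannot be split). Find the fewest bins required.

4

Total = 10 + 10 + 7 + 4 + 4 + 4 + 3 + 3 + 1 + 1 + 1 = 48.
Lower bound: ⌈48/13⌉ = 4 bins.
A packing using 4 bins:
  bin 1: 10 + 3 = 13
  bin 2: 10 + 3 = 13
  bin 3: 7 + 4 + 1 + 1 = 13
  bin 4: 4 + 4 + 1 = 9
This matches the lower bound, so 4 is optimal.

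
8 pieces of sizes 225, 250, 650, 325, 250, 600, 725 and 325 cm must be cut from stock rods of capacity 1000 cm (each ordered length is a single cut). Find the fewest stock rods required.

Total = 725 + 650 + 600 + 325 + 325 + 250 + 250 + 225 = 3350 cm.
Lower bound: ⌈3350/1000⌉ = 4 stock rods.
A packing using 4 stock rods:
  stock rod 1: 725 + 250 = 975
  stock rod 2: 650 + 325 = 975
  stock rod 3: 600 + 325 = 925
  stock rod 4: 250 + 225 = 475
This matches the lower bound, so 4 is optimal.

4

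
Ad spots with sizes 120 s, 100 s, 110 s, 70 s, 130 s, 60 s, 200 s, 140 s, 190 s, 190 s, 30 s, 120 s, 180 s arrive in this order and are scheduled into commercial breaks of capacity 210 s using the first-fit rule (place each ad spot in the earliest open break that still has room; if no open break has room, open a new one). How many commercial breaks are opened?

9

  120 → break 1 (new)  [load 120/210]
  100 → break 2 (new)  [load 100/210]
  110 → break 2  [load 210/210]
  70 → break 1  [load 190/210]
  130 → break 3 (new)  [load 130/210]
  60 → break 3  [load 190/210]
  200 → break 4 (new)  [load 200/210]
  140 → break 5 (new)  [load 140/210]
  190 → break 6 (new)  [load 190/210]
  190 → break 7 (new)  [load 190/210]
  30 → break 5  [load 170/210]
  120 → break 8 (new)  [load 120/210]
  180 → break 9 (new)  [load 180/210]
9 commercial breaks opened.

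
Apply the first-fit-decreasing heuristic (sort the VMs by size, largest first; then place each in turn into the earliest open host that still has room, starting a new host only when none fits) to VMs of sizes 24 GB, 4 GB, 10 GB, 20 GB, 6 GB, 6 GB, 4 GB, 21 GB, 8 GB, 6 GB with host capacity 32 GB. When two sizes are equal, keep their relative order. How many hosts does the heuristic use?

Sorted descending: 24, 21, 20, 10, 8, 6, 6, 6, 4, 4.
  24 → host 1 (new)  [load 24/32]
  21 → host 2 (new)  [load 21/32]
  20 → host 3 (new)  [load 20/32]
  10 → host 2  [load 31/32]
  8 → host 1  [load 32/32]
  6 → host 3  [load 26/32]
  6 → host 3  [load 32/32]
  6 → host 4 (new)  [load 6/32]
  4 → host 4  [load 10/32]
  4 → host 4  [load 14/32]
4 hosts opened.

4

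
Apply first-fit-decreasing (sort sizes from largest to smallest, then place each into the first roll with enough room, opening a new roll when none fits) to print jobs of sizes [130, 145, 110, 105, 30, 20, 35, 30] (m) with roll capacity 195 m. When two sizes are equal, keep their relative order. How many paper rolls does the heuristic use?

Sorted descending: 145, 130, 110, 105, 35, 30, 30, 20.
  145 → roll 1 (new)  [load 145/195]
  130 → roll 2 (new)  [load 130/195]
  110 → roll 3 (new)  [load 110/195]
  105 → roll 4 (new)  [load 105/195]
  35 → roll 1  [load 180/195]
  30 → roll 2  [load 160/195]
  30 → roll 2  [load 190/195]
  20 → roll 3  [load 130/195]
4 paper rolls opened.

4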